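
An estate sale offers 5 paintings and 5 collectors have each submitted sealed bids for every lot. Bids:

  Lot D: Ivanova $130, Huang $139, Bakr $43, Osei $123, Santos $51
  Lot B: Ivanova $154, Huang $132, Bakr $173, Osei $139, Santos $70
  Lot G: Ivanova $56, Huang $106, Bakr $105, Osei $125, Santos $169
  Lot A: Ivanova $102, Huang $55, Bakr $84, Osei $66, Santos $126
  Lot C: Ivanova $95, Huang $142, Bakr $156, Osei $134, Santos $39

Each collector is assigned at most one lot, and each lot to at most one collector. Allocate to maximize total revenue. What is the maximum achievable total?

Optimal: Ivanova→Lot A ($102), Huang→Lot D ($139), Bakr→Lot B ($173), Osei→Lot C ($134), Santos→Lot G ($169) — total 102+139+173+134+169 = $717.
Row-greedy (each collector in turn takes its best remaining lot) gives $650, worse by 67.
Swapping Huang↔Osei (Huang→Lot C $142, Osei→Lot D $123) loses 8.
Every other assignment is strictly worse.

Max total: $717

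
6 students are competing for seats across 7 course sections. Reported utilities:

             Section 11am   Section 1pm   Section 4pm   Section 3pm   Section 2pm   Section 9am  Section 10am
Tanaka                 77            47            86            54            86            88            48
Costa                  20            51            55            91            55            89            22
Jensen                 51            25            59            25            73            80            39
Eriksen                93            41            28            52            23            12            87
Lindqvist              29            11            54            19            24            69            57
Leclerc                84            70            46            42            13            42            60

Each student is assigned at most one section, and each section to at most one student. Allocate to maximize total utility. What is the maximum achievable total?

This is a one-to-one assignment (maximum-weight bipartite matching).
Optimal: Tanaka→Section 4pm (86 points), Costa→Section 3pm (91 points), Jensen→Section 2pm (73 points), Eriksen→Section 10am (87 points), Lindqvist→Section 9am (69 points), Leclerc→Section 11am (84 points) — total 86+91+73+87+69+84 = 490 points.
Row-greedy (each student in turn takes its best remaining section) gives 472 points, worse by 18.
Swapping Jensen↔Leclerc (Jensen→Section 11am 51 points, Leclerc→Section 2pm 13 points) loses 93.

Maximum total: 490 points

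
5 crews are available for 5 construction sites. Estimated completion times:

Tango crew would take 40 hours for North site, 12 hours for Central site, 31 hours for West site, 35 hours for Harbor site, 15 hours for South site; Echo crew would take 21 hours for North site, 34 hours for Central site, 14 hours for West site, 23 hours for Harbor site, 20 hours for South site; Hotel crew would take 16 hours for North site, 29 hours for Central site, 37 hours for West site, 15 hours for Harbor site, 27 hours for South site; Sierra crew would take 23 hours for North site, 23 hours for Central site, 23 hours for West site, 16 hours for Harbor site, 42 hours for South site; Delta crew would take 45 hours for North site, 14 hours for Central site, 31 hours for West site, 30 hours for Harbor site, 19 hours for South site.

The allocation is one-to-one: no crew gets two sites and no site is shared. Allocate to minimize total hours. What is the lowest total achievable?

Minimum total: 75 hours

Optimal: Tango crew→South site (15 hours), Echo crew→West site (14 hours), Hotel crew→North site (16 hours), Sierra crew→Harbor site (16 hours), Delta crew→Central site (14 hours) — total 15+14+16+16+14 = 75 hours.
Row-greedy (each crew in turn takes its cheapest remaining site) gives 83 hours, worse by 8.
Next-best assignment: Tango crew→Central site, Echo crew→West site, Hotel crew→North site, Sierra crew→Harbor site, Delta crew→South site = 77 hours.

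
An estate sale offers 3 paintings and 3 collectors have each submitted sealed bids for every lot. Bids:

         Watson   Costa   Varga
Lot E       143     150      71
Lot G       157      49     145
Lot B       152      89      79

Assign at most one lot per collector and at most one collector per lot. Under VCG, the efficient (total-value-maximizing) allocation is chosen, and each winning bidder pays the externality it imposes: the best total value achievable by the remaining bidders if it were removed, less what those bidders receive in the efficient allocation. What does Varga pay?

Efficient allocation: Watson→Lot B ($152), Costa→Lot E ($150), Varga→Lot G ($145); total welfare W = $447.
Varga receives Lot G at value $145, so the others get W − 145 = $302.
Without Varga: best allocation of the remaining 2 bidders over all 3 lots is Watson→Lot G ($157), Costa→Lot E ($150), total $307.
VCG payment = (others' best without Varga) − (others' welfare with Varga) = 307 − 302 = $5.

Varga pays $5.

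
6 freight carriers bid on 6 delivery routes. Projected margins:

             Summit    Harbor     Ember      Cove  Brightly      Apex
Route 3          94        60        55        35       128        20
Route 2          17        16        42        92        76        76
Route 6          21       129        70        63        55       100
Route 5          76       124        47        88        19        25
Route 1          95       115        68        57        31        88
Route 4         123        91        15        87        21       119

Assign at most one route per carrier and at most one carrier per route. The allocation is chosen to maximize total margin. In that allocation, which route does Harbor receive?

Harbor receives Route 5.

Optimal: Summit→Route 4 ($123k), Harbor→Route 5 ($124k), Ember→Route 1 ($68k), Cove→Route 2 ($92k), Brightly→Route 3 ($128k), Apex→Route 6 ($100k) — total 123+124+68+92+128+100 = $635k.
Column-greedy (each route in turn goes to its best remaining carrier) gives $528k, worse by 107.
Checked against all permutations: $635k is optimal.
Harbor's own top route is Route 6 ($129k), but forcing Harbor→Route 6 and reassigning the rest optimally gives only $612k — worse by 23.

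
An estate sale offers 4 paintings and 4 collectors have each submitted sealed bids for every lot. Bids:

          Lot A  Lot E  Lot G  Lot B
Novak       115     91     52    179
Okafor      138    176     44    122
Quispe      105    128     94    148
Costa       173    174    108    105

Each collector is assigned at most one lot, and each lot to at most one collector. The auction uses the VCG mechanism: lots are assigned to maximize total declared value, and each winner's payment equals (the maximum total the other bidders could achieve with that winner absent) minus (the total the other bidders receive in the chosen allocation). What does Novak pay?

Efficient allocation: Novak→Lot B ($179), Okafor→Lot E ($176), Quispe→Lot G ($94), Costa→Lot A ($173); total welfare W = $622.
Novak receives Lot B at value $179, so the others get W − 179 = $443.
Without Novak: best allocation of the remaining 3 bidders over all 4 lots is Okafor→Lot E ($176), Quispe→Lot B ($148), Costa→Lot A ($173), total $497.
VCG payment = (others' best without Novak) − (others' welfare with Novak) = 497 − 443 = $54.

Novak pays $54.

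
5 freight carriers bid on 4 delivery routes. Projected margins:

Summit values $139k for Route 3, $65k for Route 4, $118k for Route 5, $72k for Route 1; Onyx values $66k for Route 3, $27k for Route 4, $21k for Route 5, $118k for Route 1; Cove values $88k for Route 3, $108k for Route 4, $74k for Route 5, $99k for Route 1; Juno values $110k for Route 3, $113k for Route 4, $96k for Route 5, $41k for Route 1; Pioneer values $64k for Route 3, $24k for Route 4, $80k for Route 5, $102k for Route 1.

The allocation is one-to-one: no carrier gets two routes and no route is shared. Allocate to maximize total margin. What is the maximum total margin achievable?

Max total: $461k

Treat this as an assignment problem: match each carrier to one route.
Optimal: Summit→Route 3 ($139k), Cove→Route 4 ($108k), Juno→Route 5 ($96k), Onyx→Route 1 ($118k) — total 139+108+96+118 = $461k.
Max-entry greedy (repeatedly take the single best remaining cell) gives $450k, worse by 11.
Checked against all permutations: $461k is optimal.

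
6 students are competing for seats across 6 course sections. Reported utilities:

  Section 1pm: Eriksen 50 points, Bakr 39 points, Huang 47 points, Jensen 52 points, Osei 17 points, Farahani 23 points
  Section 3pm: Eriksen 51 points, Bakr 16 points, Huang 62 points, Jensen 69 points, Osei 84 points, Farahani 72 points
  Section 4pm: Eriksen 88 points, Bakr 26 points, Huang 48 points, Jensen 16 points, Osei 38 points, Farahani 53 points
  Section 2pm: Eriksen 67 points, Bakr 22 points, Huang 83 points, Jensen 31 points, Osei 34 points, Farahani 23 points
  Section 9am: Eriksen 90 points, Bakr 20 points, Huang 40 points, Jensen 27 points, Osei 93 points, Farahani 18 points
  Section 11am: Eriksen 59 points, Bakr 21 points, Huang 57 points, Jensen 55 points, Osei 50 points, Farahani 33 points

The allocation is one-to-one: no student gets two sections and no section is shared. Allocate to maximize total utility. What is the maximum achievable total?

This is a one-to-one assignment (maximum-weight bipartite matching).
Optimal: Eriksen→Section 4pm (88 points), Bakr→Section 1pm (39 points), Huang→Section 2pm (83 points), Jensen→Section 11am (55 points), Osei→Section 9am (93 points), Farahani→Section 3pm (72 points) — total 88+39+83+55+93+72 = 430 points.
Row-greedy (each student in turn takes its best remaining section) gives 384 points, worse by 46.
Next-best assignment: Eriksen→Section 4pm, Bakr→Section 11am, Huang→Section 2pm, Jensen→Section 1pm, Osei→Section 9am, Farahani→Section 3pm = 409 points.

Maximum total: 430 points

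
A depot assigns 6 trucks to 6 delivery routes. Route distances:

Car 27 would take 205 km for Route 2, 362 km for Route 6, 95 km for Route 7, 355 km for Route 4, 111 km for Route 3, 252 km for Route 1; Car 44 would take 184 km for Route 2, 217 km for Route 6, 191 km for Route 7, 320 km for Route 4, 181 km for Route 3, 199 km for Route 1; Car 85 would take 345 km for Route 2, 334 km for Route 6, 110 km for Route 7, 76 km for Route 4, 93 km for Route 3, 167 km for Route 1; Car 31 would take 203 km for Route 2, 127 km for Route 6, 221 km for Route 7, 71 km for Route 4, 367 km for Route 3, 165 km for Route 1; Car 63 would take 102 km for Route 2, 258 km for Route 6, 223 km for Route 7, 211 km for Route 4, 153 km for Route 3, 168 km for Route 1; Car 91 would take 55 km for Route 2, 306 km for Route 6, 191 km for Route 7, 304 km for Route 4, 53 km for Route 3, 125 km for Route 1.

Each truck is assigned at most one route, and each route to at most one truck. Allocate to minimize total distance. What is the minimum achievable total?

Optimal: Car 27→Route 7 (95 km), Car 44→Route 1 (199 km), Car 85→Route 4 (76 km), Car 31→Route 6 (127 km), Car 63→Route 2 (102 km), Car 91→Route 3 (53 km) — total 95+199+76+127+102+53 = 652 km.
Min-entry greedy (repeatedly take the single cheapest remaining cell) gives 705 km, worse by 53.

Minimum total: 652 km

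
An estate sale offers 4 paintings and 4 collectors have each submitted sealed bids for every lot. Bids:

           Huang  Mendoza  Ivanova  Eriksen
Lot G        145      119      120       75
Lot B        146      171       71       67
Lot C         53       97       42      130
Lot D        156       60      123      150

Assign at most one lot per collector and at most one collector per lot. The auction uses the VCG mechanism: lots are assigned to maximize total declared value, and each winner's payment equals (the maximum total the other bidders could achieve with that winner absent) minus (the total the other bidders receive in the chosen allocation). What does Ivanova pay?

Ivanova pays $9.

Efficient allocation: Huang→Lot D ($156), Mendoza→Lot B ($171), Ivanova→Lot G ($120), Eriksen→Lot C ($130); total welfare W = $577.
Ivanova receives Lot G at value $120, so the others get W − 120 = $457.
Without Ivanova: best allocation of the remaining 3 bidders over all 4 lots is Huang→Lot G ($145), Mendoza→Lot B ($171), Eriksen→Lot D ($150), total $466.
VCG payment = (others' best without Ivanova) − (others' welfare with Ivanova) = 466 − 457 = $9.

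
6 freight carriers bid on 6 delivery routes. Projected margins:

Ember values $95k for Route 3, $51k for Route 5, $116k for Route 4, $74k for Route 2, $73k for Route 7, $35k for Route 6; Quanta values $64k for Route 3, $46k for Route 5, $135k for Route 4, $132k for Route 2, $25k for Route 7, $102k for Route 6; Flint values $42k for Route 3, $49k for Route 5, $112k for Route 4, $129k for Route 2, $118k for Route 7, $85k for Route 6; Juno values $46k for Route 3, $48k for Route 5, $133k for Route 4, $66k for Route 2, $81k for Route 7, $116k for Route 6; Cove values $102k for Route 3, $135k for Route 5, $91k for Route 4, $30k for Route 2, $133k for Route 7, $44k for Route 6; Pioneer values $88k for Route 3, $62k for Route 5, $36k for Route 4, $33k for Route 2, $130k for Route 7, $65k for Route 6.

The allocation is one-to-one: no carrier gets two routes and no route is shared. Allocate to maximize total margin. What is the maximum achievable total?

This is the linear assignment problem.
Optimal: Ember→Route 3 ($95k), Quanta→Route 4 ($135k), Flint→Route 2 ($129k), Juno→Route 6 ($116k), Cove→Route 5 ($135k), Pioneer→Route 7 ($130k) — total 95+135+129+116+135+130 = $740k.
Row-greedy (each carrier in turn takes its best remaining route) gives $705k, worse by 35.

Max total: $740k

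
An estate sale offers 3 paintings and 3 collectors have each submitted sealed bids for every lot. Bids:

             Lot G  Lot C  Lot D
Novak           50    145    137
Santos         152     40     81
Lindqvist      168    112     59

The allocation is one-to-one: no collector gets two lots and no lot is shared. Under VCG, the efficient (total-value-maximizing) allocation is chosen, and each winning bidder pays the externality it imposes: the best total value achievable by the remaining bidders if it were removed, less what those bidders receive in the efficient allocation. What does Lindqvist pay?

Efficient allocation: Novak→Lot D ($137), Santos→Lot G ($152), Lindqvist→Lot C ($112); total welfare W = $401.
Lindqvist receives Lot C at value $112, so the others get W − 112 = $289.
Without Lindqvist: best allocation of the remaining 2 bidders over all 3 lots is Novak→Lot C ($145), Santos→Lot G ($152), total $297.
VCG payment = (others' best without Lindqvist) − (others' welfare with Lindqvist) = 297 − 289 = $8.

Lindqvist pays $8.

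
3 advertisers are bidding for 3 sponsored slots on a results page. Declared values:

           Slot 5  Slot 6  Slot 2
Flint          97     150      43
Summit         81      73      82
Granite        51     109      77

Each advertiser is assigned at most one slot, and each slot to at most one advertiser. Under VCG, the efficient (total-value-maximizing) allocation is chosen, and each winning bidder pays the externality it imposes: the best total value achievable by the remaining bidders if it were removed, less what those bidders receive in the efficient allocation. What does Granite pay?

Efficient allocation: Flint→Slot 6 ($150), Summit→Slot 5 ($81), Granite→Slot 2 ($77); total welfare W = $308.
Granite receives Slot 2 at value $77, so the others get W − 77 = $231.
Without Granite: best allocation of the remaining 2 bidders over all 3 slots is Flint→Slot 6 ($150), Summit→Slot 2 ($82), total $232.
VCG payment = (others' best without Granite) − (others' welfare with Granite) = 232 − 231 = $1.

Granite pays $1.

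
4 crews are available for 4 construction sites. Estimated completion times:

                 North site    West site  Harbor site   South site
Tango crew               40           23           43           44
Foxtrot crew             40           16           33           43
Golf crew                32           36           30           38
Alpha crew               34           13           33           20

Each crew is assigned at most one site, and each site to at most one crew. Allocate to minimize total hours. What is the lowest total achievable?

Minimum total: 106 hours

Optimal: Tango crew→North site (40 hours), Foxtrot crew→West site (16 hours), Golf crew→Harbor site (30 hours), Alpha crew→South site (20 hours) — total 40+16+30+20 = 106 hours.
Min-entry greedy (repeatedly take the single cheapest remaining cell) gives 126 hours, worse by 20.
Next-best assignment: Tango crew→West site, Foxtrot crew→Harbor site, Golf crew→North site, Alpha crew→South site = 108 hours.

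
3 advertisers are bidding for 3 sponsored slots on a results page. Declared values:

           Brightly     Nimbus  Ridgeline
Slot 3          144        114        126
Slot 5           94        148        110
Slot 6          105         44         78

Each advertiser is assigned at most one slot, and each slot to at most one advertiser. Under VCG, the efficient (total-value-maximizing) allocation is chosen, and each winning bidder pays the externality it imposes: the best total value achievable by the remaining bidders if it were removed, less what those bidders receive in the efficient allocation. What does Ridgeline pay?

Ridgeline pays $39.

Efficient allocation: Brightly→Slot 6 ($105), Nimbus→Slot 5 ($148), Ridgeline→Slot 3 ($126); total welfare W = $379.
Ridgeline receives Slot 3 at value $126, so the others get W − 126 = $253.
Without Ridgeline: best allocation of the remaining 2 bidders over all 3 slots is Brightly→Slot 3 ($144), Nimbus→Slot 5 ($148), total $292.
VCG payment = (others' best without Ridgeline) − (others' welfare with Ridgeline) = 292 − 253 = $39.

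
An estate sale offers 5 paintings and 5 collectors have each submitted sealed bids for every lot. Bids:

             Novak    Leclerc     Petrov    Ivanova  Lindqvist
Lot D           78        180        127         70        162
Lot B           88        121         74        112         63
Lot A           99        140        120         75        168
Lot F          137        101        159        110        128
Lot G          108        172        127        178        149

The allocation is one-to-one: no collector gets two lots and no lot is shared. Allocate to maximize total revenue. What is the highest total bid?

Optimal: Novak→Lot B ($88), Leclerc→Lot D ($180), Petrov→Lot F ($159), Ivanova→Lot G ($178), Lindqvist→Lot A ($168) — total 88+180+159+178+168 = $773.
Column-greedy (each lot in turn goes to its best remaining collector) gives $727, worse by 46.
Next-best assignment: Novak→Lot F, Leclerc→Lot D, Petrov→Lot B, Ivanova→Lot G, Lindqvist→Lot A = $737.
No other one-to-one assignment exceeds $773.

Maximum total: $773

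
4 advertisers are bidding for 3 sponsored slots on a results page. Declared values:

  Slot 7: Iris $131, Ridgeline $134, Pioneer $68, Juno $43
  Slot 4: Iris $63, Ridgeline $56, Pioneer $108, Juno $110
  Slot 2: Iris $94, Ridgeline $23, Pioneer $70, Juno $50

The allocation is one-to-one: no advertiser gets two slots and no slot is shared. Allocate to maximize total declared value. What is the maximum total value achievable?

Optimal: Ridgeline→Slot 7 ($134), Juno→Slot 4 ($110), Iris→Slot 2 ($94) — total 134+110+94 = $338.
Row-greedy (each advertiser in turn takes its best remaining slot) gives $257, worse by 81.
Next-best assignment: Ridgeline→Slot 7, Pioneer→Slot 4, Iris→Slot 2 = $336.

Max total: $338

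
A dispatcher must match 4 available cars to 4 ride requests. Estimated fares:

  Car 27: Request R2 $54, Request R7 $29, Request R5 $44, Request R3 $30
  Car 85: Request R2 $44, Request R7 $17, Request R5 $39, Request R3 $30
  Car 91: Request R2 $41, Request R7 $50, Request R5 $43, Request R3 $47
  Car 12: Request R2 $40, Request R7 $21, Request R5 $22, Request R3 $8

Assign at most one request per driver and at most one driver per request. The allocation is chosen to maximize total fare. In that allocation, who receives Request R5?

Optimal: Car 27→Request R5 ($44), Car 85→Request R3 ($30), Car 91→Request R7 ($50), Car 12→Request R2 ($40) — total 44+30+50+40 = $164.
Column-greedy (each request in turn goes to its best remaining driver) gives $151, worse by 13.
Next-best assignment: Car 27→Request R2, Car 85→Request R5, Car 91→Request R3, Car 12→Request R7 = $161.
Checked against all permutations: $164 is optimal.
Car 27's own top request is Request R2 ($54), but forcing Car 27→Request R2 and reassigning the rest optimally gives only $161 — worse by 3.

Car 27 receives Request R5.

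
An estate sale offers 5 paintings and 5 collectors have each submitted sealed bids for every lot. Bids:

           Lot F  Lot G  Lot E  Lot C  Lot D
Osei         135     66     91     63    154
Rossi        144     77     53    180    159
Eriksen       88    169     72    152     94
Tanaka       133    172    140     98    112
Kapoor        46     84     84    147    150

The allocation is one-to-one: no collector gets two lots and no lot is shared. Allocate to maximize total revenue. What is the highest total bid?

Optimal: Osei→Lot F ($135), Rossi→Lot C ($180), Eriksen→Lot G ($169), Tanaka→Lot E ($140), Kapoor→Lot D ($150) — total 135+180+169+140+150 = $774.
Row-greedy (each collector in turn takes its best remaining lot) gives $689, worse by 85.
Every other assignment is strictly worse.

Maximum total: $774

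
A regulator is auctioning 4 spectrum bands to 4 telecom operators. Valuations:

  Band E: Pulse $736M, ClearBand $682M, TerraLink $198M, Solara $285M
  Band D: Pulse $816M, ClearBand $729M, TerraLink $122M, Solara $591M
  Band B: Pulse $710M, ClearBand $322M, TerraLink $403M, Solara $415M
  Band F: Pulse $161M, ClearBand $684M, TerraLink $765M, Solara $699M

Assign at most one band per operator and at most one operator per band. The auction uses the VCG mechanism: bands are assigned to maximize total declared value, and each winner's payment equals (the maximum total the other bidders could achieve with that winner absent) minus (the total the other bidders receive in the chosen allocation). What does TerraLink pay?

Efficient allocation: Pulse→Band B ($710M), ClearBand→Band E ($682M), TerraLink→Band F ($765M), Solara→Band D ($591M); total welfare W = $2748M.
TerraLink receives Band F at value $765M, so the others get W − 765 = $1983M.
Without TerraLink: best allocation of the remaining 3 bidders over all 4 bands is Pulse→Band D ($816M), ClearBand→Band E ($682M), Solara→Band F ($699M), total $2197M.
VCG payment = (others' best without TerraLink) − (others' welfare with TerraLink) = 2197 − 1983 = $214M.

TerraLink pays $214M.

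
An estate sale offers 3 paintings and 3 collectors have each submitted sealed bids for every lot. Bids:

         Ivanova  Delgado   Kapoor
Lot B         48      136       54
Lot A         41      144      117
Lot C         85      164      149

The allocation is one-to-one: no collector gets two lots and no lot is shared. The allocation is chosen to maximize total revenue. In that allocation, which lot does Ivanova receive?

Treat this as an assignment problem: match each collector to one lot.
Optimal: Ivanova→Lot B ($48), Delgado→Lot A ($144), Kapoor→Lot C ($149) — total 48+144+149 = $341.
Max-entry greedy (repeatedly take the single best remaining cell) gives $329, worse by 12.
Next-best assignment: Ivanova→Lot C, Delgado→Lot B, Kapoor→Lot A = $338.
Swapping Kapoor↔Delgado (Kapoor→Lot A $117, Delgado→Lot C $164) loses 12.
Ivanova's own top lot is Lot C ($85), but forcing Ivanova→Lot C and reassigning the rest optimally gives only $338 — worse by 3.

Ivanova receives Lot B.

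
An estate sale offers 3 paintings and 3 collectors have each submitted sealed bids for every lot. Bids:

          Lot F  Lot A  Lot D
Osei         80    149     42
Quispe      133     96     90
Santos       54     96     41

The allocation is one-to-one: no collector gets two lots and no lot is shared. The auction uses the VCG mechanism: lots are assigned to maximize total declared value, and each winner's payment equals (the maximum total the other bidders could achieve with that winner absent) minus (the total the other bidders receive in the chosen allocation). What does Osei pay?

Osei pays $55.

Efficient allocation: Osei→Lot A ($149), Quispe→Lot F ($133), Santos→Lot D ($41); total welfare W = $323.
Osei receives Lot A at value $149, so the others get W − 149 = $174.
Without Osei: best allocation of the remaining 2 bidders over all 3 lots is Quispe→Lot F ($133), Santos→Lot A ($96), total $229.
VCG payment = (others' best without Osei) − (others' welfare with Osei) = 229 − 174 = $55.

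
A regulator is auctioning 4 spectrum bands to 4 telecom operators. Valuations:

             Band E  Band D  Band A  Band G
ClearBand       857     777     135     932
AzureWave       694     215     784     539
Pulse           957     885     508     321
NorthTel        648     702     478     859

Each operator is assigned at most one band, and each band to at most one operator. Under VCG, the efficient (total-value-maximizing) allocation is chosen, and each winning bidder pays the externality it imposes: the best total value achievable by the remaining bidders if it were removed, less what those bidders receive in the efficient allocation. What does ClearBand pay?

ClearBand pays $72M.

Efficient allocation: ClearBand→Band E ($857M), AzureWave→Band A ($784M), Pulse→Band D ($885M), NorthTel→Band G ($859M); total welfare W = $3385M.
ClearBand receives Band E at value $857M, so the others get W − 857 = $2528M.
Without ClearBand: best allocation of the remaining 3 bidders over all 4 bands is AzureWave→Band A ($784M), Pulse→Band E ($957M), NorthTel→Band G ($859M), total $2600M.
VCG payment = (others' best without ClearBand) − (others' welfare with ClearBand) = 2600 − 2528 = $72M.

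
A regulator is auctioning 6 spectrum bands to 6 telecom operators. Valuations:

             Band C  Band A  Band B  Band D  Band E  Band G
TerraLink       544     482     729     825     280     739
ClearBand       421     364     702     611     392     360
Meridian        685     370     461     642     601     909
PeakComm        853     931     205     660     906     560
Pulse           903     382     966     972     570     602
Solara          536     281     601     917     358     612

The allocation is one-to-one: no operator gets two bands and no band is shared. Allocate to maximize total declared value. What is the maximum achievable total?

Optimal: TerraLink→Band A ($482M), ClearBand→Band B ($702M), Meridian→Band G ($909M), PeakComm→Band E ($906M), Pulse→Band C ($903M), Solara→Band D ($917M) — total 482+702+909+906+903+917 = $4819M.
Column-greedy (each band in turn goes to its best remaining operator) gives $4441M, worse by 378.
Next-best assignment: TerraLink→Band G, ClearBand→Band B, Meridian→Band E, PeakComm→Band A, Pulse→Band C, Solara→Band D = $4793M.
Swapping ClearBand↔TerraLink (ClearBand→Band A $364M, TerraLink→Band B $729M) loses 91.
No other one-to-one assignment exceeds $4819M.

Max total: $4819M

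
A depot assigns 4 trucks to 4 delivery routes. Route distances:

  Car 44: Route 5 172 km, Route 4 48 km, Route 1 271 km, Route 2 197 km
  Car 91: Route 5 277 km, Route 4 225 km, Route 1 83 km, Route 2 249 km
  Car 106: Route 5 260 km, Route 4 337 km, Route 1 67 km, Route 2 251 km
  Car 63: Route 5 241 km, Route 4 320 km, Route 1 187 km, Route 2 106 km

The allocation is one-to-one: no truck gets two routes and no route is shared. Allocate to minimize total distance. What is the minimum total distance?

Minimum total: 497 km

Optimal: Car 44→Route 4 (48 km), Car 91→Route 1 (83 km), Car 106→Route 5 (260 km), Car 63→Route 2 (106 km) — total 48+83+260+106 = 497 km.
Row-greedy (each truck in turn takes its cheapest remaining route) gives 623 km, worse by 126.
Swapping Car 44↔Car 106 (Car 44→Route 5 172 km, Car 106→Route 4 337 km) adds 201.
Every other assignment is strictly worse.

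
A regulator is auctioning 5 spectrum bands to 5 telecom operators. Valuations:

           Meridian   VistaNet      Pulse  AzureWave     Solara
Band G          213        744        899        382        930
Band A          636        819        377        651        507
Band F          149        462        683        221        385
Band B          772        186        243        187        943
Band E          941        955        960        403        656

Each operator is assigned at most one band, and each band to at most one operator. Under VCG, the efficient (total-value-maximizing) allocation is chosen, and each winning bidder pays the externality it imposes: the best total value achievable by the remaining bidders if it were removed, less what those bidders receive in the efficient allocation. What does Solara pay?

Efficient allocation: Meridian→Band B ($772M), VistaNet→Band E ($955M), Pulse→Band F ($683M), AzureWave→Band A ($651M), Solara→Band G ($930M); total welfare W = $3991M.
Solara receives Band G at value $930M, so the others get W − 930 = $3061M.
Without Solara: best allocation of the remaining 4 bidders over all 5 bands is Meridian→Band B ($772M), VistaNet→Band E ($955M), Pulse→Band G ($899M), AzureWave→Band A ($651M), total $3277M.
VCG payment = (others' best without Solara) − (others' welfare with Solara) = 3277 − 3061 = $216M.

Solara pays $216M.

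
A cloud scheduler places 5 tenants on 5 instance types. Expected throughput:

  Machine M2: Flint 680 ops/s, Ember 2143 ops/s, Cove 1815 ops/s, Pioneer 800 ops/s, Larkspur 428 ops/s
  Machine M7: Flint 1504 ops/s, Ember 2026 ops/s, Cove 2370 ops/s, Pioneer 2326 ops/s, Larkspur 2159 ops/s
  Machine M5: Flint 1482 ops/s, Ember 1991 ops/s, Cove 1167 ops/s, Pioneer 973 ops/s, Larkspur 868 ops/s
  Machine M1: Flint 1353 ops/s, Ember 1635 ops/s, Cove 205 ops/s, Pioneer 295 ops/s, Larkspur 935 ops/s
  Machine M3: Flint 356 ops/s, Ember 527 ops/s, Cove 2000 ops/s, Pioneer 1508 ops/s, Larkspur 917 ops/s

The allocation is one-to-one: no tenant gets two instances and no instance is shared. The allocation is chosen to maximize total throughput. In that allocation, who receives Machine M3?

Cove receives Machine M3.

This is the linear assignment problem.
Optimal: Flint→Machine M5 (1482 ops/s), Ember→Machine M2 (2143 ops/s), Cove→Machine M3 (2000 ops/s), Pioneer→Machine M7 (2326 ops/s), Larkspur→Machine M1 (935 ops/s) — total 1482+2143+2000+2326+935 = 8886 ops/s.
Column-greedy (each instance in turn goes to its best remaining tenant) gives 8438 ops/s, worse by 448.
Every other assignment is strictly worse.
Cove's own top instance is Machine M7 (2370 ops/s), but forcing Cove→Machine M7 and reassigning the rest optimally gives only 8438 ops/s — worse by 448.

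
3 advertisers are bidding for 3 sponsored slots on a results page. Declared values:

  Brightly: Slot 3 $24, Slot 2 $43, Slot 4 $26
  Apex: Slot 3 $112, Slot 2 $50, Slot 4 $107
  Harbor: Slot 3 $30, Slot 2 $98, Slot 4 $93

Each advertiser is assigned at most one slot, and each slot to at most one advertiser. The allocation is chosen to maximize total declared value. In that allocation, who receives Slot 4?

Optimal: Brightly→Slot 2 ($43), Apex→Slot 3 ($112), Harbor→Slot 4 ($93) — total 43+112+93 = $248.
Next-best assignment: Brightly→Slot 4, Apex→Slot 3, Harbor→Slot 2 = $236.
Harbor's own top slot is Slot 2 ($98), but forcing Harbor→Slot 2 and reassigning the rest optimally gives only $236 — worse by 12.

Harbor receives Slot 4.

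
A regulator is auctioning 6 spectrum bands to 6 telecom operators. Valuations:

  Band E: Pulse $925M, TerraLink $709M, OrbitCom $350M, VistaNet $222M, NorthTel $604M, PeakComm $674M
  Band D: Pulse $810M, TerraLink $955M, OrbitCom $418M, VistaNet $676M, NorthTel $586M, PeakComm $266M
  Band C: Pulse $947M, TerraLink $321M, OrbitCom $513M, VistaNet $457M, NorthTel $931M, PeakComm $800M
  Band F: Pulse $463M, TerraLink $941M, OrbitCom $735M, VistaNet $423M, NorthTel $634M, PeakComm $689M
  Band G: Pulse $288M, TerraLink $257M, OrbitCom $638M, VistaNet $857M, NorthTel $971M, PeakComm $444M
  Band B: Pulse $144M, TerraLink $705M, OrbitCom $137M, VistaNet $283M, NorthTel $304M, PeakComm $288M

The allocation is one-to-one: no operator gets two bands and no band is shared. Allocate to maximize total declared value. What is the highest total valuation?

Maximum total: $4812M

Optimal: Pulse→Band E ($925M), TerraLink→Band B ($705M), OrbitCom→Band F ($735M), VistaNet→Band D ($676M), NorthTel→Band G ($971M), PeakComm→Band C ($800M) — total 925+705+735+676+971+800 = $4812M.
Next-best assignment: Pulse→Band D, TerraLink→Band B, OrbitCom→Band F, VistaNet→Band G, NorthTel→Band C, PeakComm→Band E = $4712M.
Swapping TerraLink↔Pulse (TerraLink→Band E $709M, Pulse→Band B $144M) loses 777.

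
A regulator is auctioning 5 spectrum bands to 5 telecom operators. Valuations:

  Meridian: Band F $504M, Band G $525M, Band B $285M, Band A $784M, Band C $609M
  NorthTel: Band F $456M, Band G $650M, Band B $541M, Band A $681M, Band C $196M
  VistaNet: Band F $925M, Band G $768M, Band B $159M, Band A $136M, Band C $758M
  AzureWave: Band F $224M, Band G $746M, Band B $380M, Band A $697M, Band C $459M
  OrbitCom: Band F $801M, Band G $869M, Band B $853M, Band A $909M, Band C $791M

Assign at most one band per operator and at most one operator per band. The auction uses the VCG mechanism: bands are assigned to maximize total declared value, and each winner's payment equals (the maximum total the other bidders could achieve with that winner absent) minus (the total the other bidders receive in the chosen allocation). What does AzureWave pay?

Efficient allocation: Meridian→Band C ($609M), NorthTel→Band A ($681M), VistaNet→Band F ($925M), AzureWave→Band G ($746M), OrbitCom→Band B ($853M); total welfare W = $3814M.
AzureWave receives Band G at value $746M, so the others get W − 746 = $3068M.
Without AzureWave: best allocation of the remaining 4 bidders over all 5 bands is Meridian→Band A ($784M), NorthTel→Band G ($650M), VistaNet→Band F ($925M), OrbitCom→Band B ($853M), total $3212M.
VCG payment = (others' best without AzureWave) − (others' welfare with AzureWave) = 3212 − 3068 = $144M.

AzureWave pays $144M.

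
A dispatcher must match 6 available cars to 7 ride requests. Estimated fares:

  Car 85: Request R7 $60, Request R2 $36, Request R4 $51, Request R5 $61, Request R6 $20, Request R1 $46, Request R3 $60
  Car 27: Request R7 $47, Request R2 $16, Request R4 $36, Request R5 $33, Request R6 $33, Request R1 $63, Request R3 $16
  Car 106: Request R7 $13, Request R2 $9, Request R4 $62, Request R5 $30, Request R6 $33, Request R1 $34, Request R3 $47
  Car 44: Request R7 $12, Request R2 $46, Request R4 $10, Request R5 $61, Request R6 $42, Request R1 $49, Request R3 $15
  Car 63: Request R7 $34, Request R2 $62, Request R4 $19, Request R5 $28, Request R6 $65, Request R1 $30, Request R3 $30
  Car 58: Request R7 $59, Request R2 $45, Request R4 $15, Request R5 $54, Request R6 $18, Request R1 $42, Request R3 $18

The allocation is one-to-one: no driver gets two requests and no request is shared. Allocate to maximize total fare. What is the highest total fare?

Optimal: Car 85→Request R3 ($60), Car 27→Request R1 ($63), Car 106→Request R4 ($62), Car 44→Request R5 ($61), Car 63→Request R6 ($65), Car 58→Request R7 ($59) — total 60+63+62+61+65+59 = $370.
Row-greedy (each driver in turn takes its best remaining request) gives $356, worse by 14.
Next-best assignment: Car 85→Request R3, Car 27→Request R1, Car 106→Request R4, Car 44→Request R5, Car 63→Request R2, Car 58→Request R7 = $367.

Maximum total: $370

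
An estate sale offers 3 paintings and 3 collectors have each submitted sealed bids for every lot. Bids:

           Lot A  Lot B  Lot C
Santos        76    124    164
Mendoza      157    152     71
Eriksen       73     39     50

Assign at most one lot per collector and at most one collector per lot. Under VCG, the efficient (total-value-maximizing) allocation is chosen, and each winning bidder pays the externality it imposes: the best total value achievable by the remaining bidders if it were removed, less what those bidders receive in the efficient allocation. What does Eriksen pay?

Eriksen pays $5.

Efficient allocation: Santos→Lot C ($164), Mendoza→Lot B ($152), Eriksen→Lot A ($73); total welfare W = $389.
Eriksen receives Lot A at value $73, so the others get W − 73 = $316.
Without Eriksen: best allocation of the remaining 2 bidders over all 3 lots is Santos→Lot C ($164), Mendoza→Lot A ($157), total $321.
VCG payment = (others' best without Eriksen) − (others' welfare with Eriksen) = 321 − 316 = $5.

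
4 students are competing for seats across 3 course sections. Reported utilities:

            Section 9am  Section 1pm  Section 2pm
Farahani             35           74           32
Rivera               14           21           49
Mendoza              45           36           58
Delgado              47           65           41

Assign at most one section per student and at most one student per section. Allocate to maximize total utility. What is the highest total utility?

Optimal: Delgado→Section 9am (47 points), Farahani→Section 1pm (74 points), Mendoza→Section 2pm (58 points) — total 47+74+58 = 179 points.
Row-greedy (each student in turn takes its best remaining section) gives 168 points, worse by 11.
Next-best assignment: Delgado→Section 9am, Farahani→Section 1pm, Rivera→Section 2pm = 170 points.
Swapping Farahani↔Delgado (Farahani→Section 9am 35 points, Delgado→Section 1pm 65 points) loses 21.

Maximum total: 179 points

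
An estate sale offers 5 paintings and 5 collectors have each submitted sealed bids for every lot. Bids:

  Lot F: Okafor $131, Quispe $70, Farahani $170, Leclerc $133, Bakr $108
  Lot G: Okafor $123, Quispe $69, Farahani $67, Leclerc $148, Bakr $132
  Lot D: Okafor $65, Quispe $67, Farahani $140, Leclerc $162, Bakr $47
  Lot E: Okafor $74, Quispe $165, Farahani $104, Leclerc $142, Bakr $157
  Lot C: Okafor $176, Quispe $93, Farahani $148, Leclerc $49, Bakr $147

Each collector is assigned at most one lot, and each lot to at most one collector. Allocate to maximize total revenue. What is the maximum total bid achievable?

This is a one-to-one assignment (maximum-weight bipartite matching).
Optimal: Okafor→Lot C ($176), Quispe→Lot E ($165), Farahani→Lot F ($170), Leclerc→Lot D ($162), Bakr→Lot G ($132) — total 176+165+170+162+132 = $805.
No other one-to-one assignment exceeds $805.

Maximum total: $805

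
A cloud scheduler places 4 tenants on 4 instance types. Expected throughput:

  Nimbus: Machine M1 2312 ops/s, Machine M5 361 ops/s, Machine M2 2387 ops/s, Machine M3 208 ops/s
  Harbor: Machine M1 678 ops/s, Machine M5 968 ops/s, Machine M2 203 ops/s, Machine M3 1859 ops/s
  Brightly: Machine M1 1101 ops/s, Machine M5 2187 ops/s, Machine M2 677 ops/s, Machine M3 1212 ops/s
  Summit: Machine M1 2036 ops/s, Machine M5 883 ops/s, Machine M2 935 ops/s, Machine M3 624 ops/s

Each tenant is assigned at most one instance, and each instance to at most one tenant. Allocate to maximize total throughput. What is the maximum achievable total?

Max total: 8469 ops/s

This is the linear assignment problem.
Optimal: Nimbus→Machine M2 (2387 ops/s), Harbor→Machine M3 (1859 ops/s), Brightly→Machine M5 (2187 ops/s), Summit→Machine M1 (2036 ops/s) — total 2387+1859+2187+2036 = 8469 ops/s.
Column-greedy (each instance in turn goes to its best remaining tenant) gives 7293 ops/s, worse by 1176.
Next-best assignment: Nimbus→Machine M1, Harbor→Machine M3, Brightly→Machine M5, Summit→Machine M2 = 7293 ops/s.
Every other assignment is strictly worse.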